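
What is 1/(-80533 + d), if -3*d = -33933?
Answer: -1/69222 ≈ -1.4446e-5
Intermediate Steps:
d = 11311 (d = -⅓*(-33933) = 11311)
1/(-80533 + d) = 1/(-80533 + 11311) = 1/(-69222) = -1/69222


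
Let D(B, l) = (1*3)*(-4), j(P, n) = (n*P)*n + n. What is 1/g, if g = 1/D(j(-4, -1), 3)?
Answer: -12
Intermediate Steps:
j(P, n) = n + P*n² (j(P, n) = (P*n)*n + n = P*n² + n = n + P*n²)
D(B, l) = -12 (D(B, l) = 3*(-4) = -12)
g = -1/12 (g = 1/(-12) = -1/12 ≈ -0.083333)
1/g = 1/(-1/12) = -12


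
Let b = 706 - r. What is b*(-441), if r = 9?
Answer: -307377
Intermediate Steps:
b = 697 (b = 706 - 1*9 = 706 - 9 = 697)
b*(-441) = 697*(-441) = -307377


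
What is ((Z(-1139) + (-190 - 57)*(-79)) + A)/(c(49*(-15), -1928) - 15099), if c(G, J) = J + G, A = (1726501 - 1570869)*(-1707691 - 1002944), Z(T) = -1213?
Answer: 210930764010/8881 ≈ 2.3751e+7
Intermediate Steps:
A = -421861546320 (A = 155632*(-2710635) = -421861546320)
c(G, J) = G + J
((Z(-1139) + (-190 - 57)*(-79)) + A)/(c(49*(-15), -1928) - 15099) = ((-1213 + (-190 - 57)*(-79)) - 421861546320)/((49*(-15) - 1928) - 15099) = ((-1213 - 247*(-79)) - 421861546320)/((-735 - 1928) - 15099) = ((-1213 + 19513) - 421861546320)/(-2663 - 15099) = (18300 - 421861546320)/(-17762) = -421861528020*(-1/17762) = 210930764010/8881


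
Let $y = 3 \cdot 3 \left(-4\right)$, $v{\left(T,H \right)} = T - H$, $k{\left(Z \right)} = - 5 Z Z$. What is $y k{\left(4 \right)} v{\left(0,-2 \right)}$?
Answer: $5760$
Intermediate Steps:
$k{\left(Z \right)} = - 5 Z^{2}$
$y = -36$ ($y = 9 \left(-4\right) = -36$)
$y k{\left(4 \right)} v{\left(0,-2 \right)} = - 36 \left(- 5 \cdot 4^{2}\right) \left(0 - -2\right) = - 36 \left(\left(-5\right) 16\right) \left(0 + 2\right) = \left(-36\right) \left(-80\right) 2 = 2880 \cdot 2 = 5760$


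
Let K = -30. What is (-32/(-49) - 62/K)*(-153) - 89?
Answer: -123754/245 ≈ -505.12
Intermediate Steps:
(-32/(-49) - 62/K)*(-153) - 89 = (-32/(-49) - 62/(-30))*(-153) - 89 = (-32*(-1/49) - 62*(-1/30))*(-153) - 89 = (32/49 + 31/15)*(-153) - 89 = (1999/735)*(-153) - 89 = -101949/245 - 89 = -123754/245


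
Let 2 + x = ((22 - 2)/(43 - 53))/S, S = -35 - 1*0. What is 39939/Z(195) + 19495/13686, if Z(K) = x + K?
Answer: 19262908105/92476302 ≈ 208.30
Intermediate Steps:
S = -35 (S = -35 + 0 = -35)
x = -68/35 (x = -2 + ((22 - 2)/(43 - 53))/(-35) = -2 + (20/(-10))*(-1/35) = -2 + (20*(-⅒))*(-1/35) = -2 - 2*(-1/35) = -2 + 2/35 = -68/35 ≈ -1.9429)
Z(K) = -68/35 + K
39939/Z(195) + 19495/13686 = 39939/(-68/35 + 195) + 19495/13686 = 39939/(6757/35) + 19495*(1/13686) = 39939*(35/6757) + 19495/13686 = 1397865/6757 + 19495/13686 = 19262908105/92476302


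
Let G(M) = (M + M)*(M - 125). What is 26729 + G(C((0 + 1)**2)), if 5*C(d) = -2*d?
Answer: 670733/25 ≈ 26829.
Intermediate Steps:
C(d) = -2*d/5 (C(d) = (-2*d)/5 = -2*d/5)
G(M) = 2*M*(-125 + M) (G(M) = (2*M)*(-125 + M) = 2*M*(-125 + M))
26729 + G(C((0 + 1)**2)) = 26729 + 2*(-2*(0 + 1)**2/5)*(-125 - 2*(0 + 1)**2/5) = 26729 + 2*(-2/5*1**2)*(-125 - 2/5*1**2) = 26729 + 2*(-2/5*1)*(-125 - 2/5*1) = 26729 + 2*(-2/5)*(-125 - 2/5) = 26729 + 2*(-2/5)*(-627/5) = 26729 + 2508/25 = 670733/25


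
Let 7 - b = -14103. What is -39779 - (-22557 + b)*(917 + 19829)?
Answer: 175201683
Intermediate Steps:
b = 14110 (b = 7 - 1*(-14103) = 7 + 14103 = 14110)
-39779 - (-22557 + b)*(917 + 19829) = -39779 - (-22557 + 14110)*(917 + 19829) = -39779 - (-8447)*20746 = -39779 - 1*(-175241462) = -39779 + 175241462 = 175201683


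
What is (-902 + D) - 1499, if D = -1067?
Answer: -3468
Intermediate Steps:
(-902 + D) - 1499 = (-902 - 1067) - 1499 = -1969 - 1499 = -3468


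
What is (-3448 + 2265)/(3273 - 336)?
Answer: -1183/2937 ≈ -0.40279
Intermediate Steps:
(-3448 + 2265)/(3273 - 336) = -1183/2937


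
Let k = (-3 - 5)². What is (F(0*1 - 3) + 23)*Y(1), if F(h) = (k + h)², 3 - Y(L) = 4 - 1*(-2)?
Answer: -11232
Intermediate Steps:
Y(L) = -3 (Y(L) = 3 - (4 - 1*(-2)) = 3 - (4 + 2) = 3 - 1*6 = 3 - 6 = -3)
k = 64 (k = (-8)² = 64)
F(h) = (64 + h)²
(F(0*1 - 3) + 23)*Y(1) = ((64 + (0*1 - 3))² + 23)*(-3) = ((64 + (0 - 3))² + 23)*(-3) = ((64 - 3)² + 23)*(-3) = (61² + 23)*(-3) = (3721 + 23)*(-3) = 3744*(-3) = -11232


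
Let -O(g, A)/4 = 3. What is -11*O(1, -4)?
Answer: 132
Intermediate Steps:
O(g, A) = -12 (O(g, A) = -4*3 = -12)
-11*O(1, -4) = -11*(-12) = 132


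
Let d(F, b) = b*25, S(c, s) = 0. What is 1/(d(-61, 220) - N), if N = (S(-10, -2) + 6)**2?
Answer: 1/5464 ≈ 0.00018302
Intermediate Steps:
d(F, b) = 25*b
N = 36 (N = (0 + 6)**2 = 6**2 = 36)
1/(d(-61, 220) - N) = 1/(25*220 - 1*36) = 1/(5500 - 36) = 1/5464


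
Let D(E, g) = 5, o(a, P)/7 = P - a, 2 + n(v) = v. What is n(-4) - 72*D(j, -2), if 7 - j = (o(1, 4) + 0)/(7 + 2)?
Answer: -366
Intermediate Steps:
n(v) = -2 + v
o(a, P) = -7*a + 7*P (o(a, P) = 7*(P - a) = -7*a + 7*P)
j = 14/3 (j = 7 - ((-7*1 + 7*4) + 0)/(7 + 2) = 7 - ((-7 + 28) + 0)/9 = 7 - (21 + 0)/9 = 7 - 21/9 = 7 - 1*7/3 = 7 - 7/3 = 14/3 ≈ 4.6667)
n(-4) - 72*D(j, -2) = (-2 - 4) - 72*5 = -6 - 360 = -366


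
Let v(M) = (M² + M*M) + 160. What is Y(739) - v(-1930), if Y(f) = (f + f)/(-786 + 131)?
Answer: -4879725278/655 ≈ -7.4500e+6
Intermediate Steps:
v(M) = 160 + 2*M² (v(M) = (M² + M²) + 160 = 2*M² + 160 = 160 + 2*M²)
Y(f) = -2*f/655 (Y(f) = (2*f)/(-655) = (2*f)*(-1/655) = -2*f/655)
Y(739) - v(-1930) = -2/655*739 - (160 + 2*(-1930)²) = -1478/655 - (160 + 2*3724900) = -1478/655 - (160 + 7449800) = -1478/655 - 1*7449960 = -1478/655 - 7449960 = -4879725278/655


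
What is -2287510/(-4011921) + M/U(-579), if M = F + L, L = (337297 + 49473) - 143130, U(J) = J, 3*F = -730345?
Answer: 20574695/86033417 ≈ 0.23915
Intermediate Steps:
F = -730345/3 (F = (⅓)*(-730345) = -730345/3 ≈ -2.4345e+5)
L = 243640 (L = 386770 - 143130 = 243640)
M = 575/3 (M = -730345/3 + 243640 = 575/3 ≈ 191.67)
-2287510/(-4011921) + M/U(-579) = -2287510/(-4011921) + (575/3)/(-579) = -2287510*(-1/4011921) + (575/3)*(-1/579) = 2287510/4011921 - 575/1737 = 20574695/86033417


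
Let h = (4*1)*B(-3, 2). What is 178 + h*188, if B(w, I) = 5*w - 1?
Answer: -11854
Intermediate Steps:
B(w, I) = -1 + 5*w
h = -64 (h = (4*1)*(-1 + 5*(-3)) = 4*(-1 - 15) = 4*(-16) = -64)
178 + h*188 = 178 - 64*188 = 178 - 12032 = -11854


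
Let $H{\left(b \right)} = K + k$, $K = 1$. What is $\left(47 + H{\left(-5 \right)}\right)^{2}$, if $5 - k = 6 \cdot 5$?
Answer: $529$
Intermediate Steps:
$k = -25$ ($k = 5 - 6 \cdot 5 = 5 - 30 = -25$)
$H{\left(b \right)} = -24$ ($H{\left(b \right)} = 1 - 25 = -24$)
$\left(47 + H{\left(-5 \right)}\right)^{2} = \left(47 - 24\right)^{2} = 23^{2} = 529$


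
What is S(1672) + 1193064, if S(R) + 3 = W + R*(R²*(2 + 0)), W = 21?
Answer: 9349625978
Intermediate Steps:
S(R) = 18 + 2*R³ (S(R) = -3 + (21 + R*(R²*(2 + 0))) = -3 + (21 + R*(R²*2)) = -3 + (21 + R*(2*R²)) = -3 + (21 + 2*R³) = 18 + 2*R³)
S(1672) + 1193064 = (18 + 2*1672³) + 1193064 = (18 + 2*4674216448) + 1193064 = (18 + 9348432896) + 1193064 = 9348432914 + 1193064 = 9349625978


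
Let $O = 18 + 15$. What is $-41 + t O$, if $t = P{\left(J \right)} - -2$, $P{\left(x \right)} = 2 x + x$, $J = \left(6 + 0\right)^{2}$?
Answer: $3589$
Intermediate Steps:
$J = 36$ ($J = 6^{2} = 36$)
$P{\left(x \right)} = 3 x$
$O = 33$
$t = 110$ ($t = 3 \cdot 36 - -2 = 108 + 2 = 110$)
$-41 + t O = -41 + 110 \cdot 33 = -41 + 3630 = 3589$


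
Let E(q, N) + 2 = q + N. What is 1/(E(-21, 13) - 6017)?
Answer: -1/6027 ≈ -0.00016592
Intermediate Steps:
E(q, N) = -2 + N + q (E(q, N) = -2 + (q + N) = -2 + (N + q) = -2 + N + q)
1/(E(-21, 13) - 6017) = 1/((-2 + 13 - 21) - 6017) = 1/(-10 - 6017) = 1/(-6027) = -1/6027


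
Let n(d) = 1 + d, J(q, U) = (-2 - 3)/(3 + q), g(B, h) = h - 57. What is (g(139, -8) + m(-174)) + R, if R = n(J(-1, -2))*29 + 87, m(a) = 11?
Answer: -21/2 ≈ -10.500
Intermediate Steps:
g(B, h) = -57 + h
J(q, U) = -5/(3 + q)
R = 87/2 (R = (1 - 5/(3 - 1))*29 + 87 = (1 - 5/2)*29 + 87 = -3/2*29 + 87 = -87/2 + 87 = 87/2 ≈ 43.500)
(g(139, -8) + m(-174)) + R = ((-57 - 8) + 11) + 87/2 = (-65 + 11) + 87/2 = -54 + 87/2 = -21/2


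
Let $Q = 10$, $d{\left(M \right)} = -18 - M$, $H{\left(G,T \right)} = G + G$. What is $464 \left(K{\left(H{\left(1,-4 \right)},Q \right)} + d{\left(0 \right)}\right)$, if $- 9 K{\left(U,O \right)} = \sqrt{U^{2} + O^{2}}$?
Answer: $-8352 - \frac{928 \sqrt{26}}{9} \approx -8877.8$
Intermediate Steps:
$H{\left(G,T \right)} = 2 G$
$K{\left(U,O \right)} = - \frac{\sqrt{O^{2} + U^{2}}}{9}$ ($K{\left(U,O \right)} = - \frac{\sqrt{U^{2} + O^{2}}}{9} = - \frac{\sqrt{O^{2} + U^{2}}}{9}$)
$464 \left(K{\left(H{\left(1,-4 \right)},Q \right)} + d{\left(0 \right)}\right) = 464 \left(- \frac{\sqrt{10^{2} + \left(2 \cdot 1\right)^{2}}}{9} - 18\right) = 464 \left(- \frac{\sqrt{100 + 2^{2}}}{9} + \left(-18 + 0\right)\right) = 464 \left(- \frac{\sqrt{100 + 4}}{9} - 18\right) = 464 \left(- \frac{\sqrt{104}}{9} - 18\right) = 464 \left(- \frac{2 \sqrt{26}}{9} - 18\right) = 464 \left(-18 - \frac{2 \sqrt{26}}{9}\right) = -8352 - \frac{928 \sqrt{26}}{9}$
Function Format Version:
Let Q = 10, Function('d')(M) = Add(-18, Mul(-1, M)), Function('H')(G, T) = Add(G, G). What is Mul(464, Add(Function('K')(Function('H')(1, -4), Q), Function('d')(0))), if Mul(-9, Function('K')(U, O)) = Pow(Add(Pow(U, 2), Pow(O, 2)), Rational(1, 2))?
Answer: Add(-8352, Mul(Rational(-928, 9), Pow(26, Rational(1, 2)))) ≈ -8877.8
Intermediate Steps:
Function('H')(G, T) = Mul(2, G)
Function('K')(U, O) = Mul(Rational(-1, 9), Pow(Add(Pow(O, 2), Pow(U, 2)), Rational(1, 2))) (Function('K')(U, O) = Mul(Rational(-1, 9), Pow(Add(Pow(U, 2), Pow(O, 2)), Rational(1, 2))) = Mul(Rational(-1, 9), Pow(Add(Pow(O, 2), Pow(U, 2)), Rational(1, 2))))
Mul(464, Add(Function('K')(Function('H')(1, -4), Q), Function('d')(0))) = Mul(464, Add(Mul(Rational(-1, 9), Pow(Add(Pow(10, 2), Pow(Mul(2, 1), 2)), Rational(1, 2))), Add(-18, Mul(-1, 0)))) = Mul(464, Add(Mul(Rational(-1, 9), Pow(Add(100, Pow(2, 2)), Rational(1, 2))), Add(-18, 0))) = Mul(464, Add(Mul(Rational(-1, 9), Pow(Add(100, 4), Rational(1, 2))), -18)) = Mul(464, Add(Mul(Rational(-1, 9), Pow(104, Rational(1, 2))), -18)) = Mul(464, Add(Mul(Rational(-1, 9), Mul(2, Pow(26, Rational(1, 2)))), -18)) = Mul(464, Add(Mul(Rational(-2, 9), Pow(26, Rational(1, 2))), -18)) = Mul(464, Add(-18, Mul(Rational(-2, 9), Pow(26, Rational(1, 2))))) = Add(-8352, Mul(Rational(-928, 9), Pow(26, Rational(1, 2))))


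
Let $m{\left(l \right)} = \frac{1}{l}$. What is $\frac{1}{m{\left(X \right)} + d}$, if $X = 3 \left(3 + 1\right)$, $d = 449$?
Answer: $\frac{12}{5389} \approx 0.0022268$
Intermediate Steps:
$X = 12$ ($X = 3 \cdot 4 = 12$)
$\frac{1}{m{\left(X \right)} + d} = \frac{1}{\frac{1}{12} + 449} = \frac{1}{\frac{5389}{12}} = \frac{12}{5389}$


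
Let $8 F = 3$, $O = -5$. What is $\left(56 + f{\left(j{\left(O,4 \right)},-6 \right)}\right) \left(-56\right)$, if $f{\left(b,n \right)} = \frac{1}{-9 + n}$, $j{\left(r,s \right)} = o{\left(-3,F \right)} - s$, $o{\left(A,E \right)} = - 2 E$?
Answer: $- \frac{46984}{15} \approx -3132.3$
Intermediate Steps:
$F = \frac{3}{8}$ ($F = \frac{1}{8} \cdot 3 = \frac{3}{8} \approx 0.375$)
$j{\left(r,s \right)} = - \frac{3}{4} - s$ ($j{\left(r,s \right)} = \left(-2\right) \frac{3}{8} - s = - \frac{3}{4} - s$)
$\left(56 + f{\left(j{\left(O,4 \right)},-6 \right)}\right) \left(-56\right) = \left(56 + \frac{1}{-9 - 6}\right) \left(-56\right) = \left(56 + \frac{1}{-15}\right) \left(-56\right) = \left(56 - \frac{1}{15}\right) \left(-56\right) = \frac{839}{15} \left(-56\right) = - \frac{46984}{15}$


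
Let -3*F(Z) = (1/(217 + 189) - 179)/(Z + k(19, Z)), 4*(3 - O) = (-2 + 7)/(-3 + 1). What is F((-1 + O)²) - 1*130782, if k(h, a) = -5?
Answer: -9634869262/73689 ≈ -1.3075e+5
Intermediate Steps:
O = 29/8 (O = 3 - (-2 + 7)/(4*(-3 + 1)) = 3 - 5/(4*(-2)) = 3 - 5*(-1)/(4*2) = 3 - ¼*(-5/2) = 3 + 5/8 = 29/8 ≈ 3.6250)
F(Z) = 72673/(1218*(-5 + Z)) (F(Z) = -(1/(217 + 189) - 179)/(3*(Z - 5)) = -(1/406 - 179)/(3*(-5 + Z)) = -(-72673)/(1218*(-5 + Z)) = 72673/(1218*(-5 + Z)))
F((-1 + O)²) - 1*130782 = 72673/(1218*(-5 + (-1 + 29/8)²)) - 1*130782 = 72673/(1218*(-5 + (21/8)²)) - 130782 = 72673/(1218*(-5 + 441/64)) - 130782 = 72673/(1218*(121/64)) - 130782 = (72673/1218)*(64/121) - 130782 = 2325536/73689 - 130782 = -9634869262/73689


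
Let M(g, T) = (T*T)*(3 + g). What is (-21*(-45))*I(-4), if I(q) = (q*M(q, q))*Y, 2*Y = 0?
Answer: 0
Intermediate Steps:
M(g, T) = T²*(3 + g)
Y = 0 (Y = (½)*0 = 0)
I(q) = 0 (I(q) = (q*(q²*(3 + q)))*0 = (q³*(3 + q))*0 = 0)
(-21*(-45))*I(-4) = -21*(-45)*0 = 945*0 = 0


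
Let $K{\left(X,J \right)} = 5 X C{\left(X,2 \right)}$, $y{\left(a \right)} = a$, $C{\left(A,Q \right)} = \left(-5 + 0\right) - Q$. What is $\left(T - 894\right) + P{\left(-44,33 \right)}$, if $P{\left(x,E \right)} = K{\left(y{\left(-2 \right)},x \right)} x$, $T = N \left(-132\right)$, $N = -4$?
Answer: $-3446$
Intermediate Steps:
$C{\left(A,Q \right)} = -5 - Q$
$T = 528$ ($T = \left(-4\right) \left(-132\right) = 528$)
$K{\left(X,J \right)} = - 35 X$ ($K{\left(X,J \right)} = 5 X \left(-5 - 2\right) = 5 X \left(-7\right) = - 35 X$)
$P{\left(x,E \right)} = 70 x$ ($P{\left(x,E \right)} = \left(-35\right) \left(-2\right) x = 70 x$)
$\left(T - 894\right) + P{\left(-44,33 \right)} = \left(528 - 894\right) + 70 \left(-44\right) = -366 - 3080 = -3446$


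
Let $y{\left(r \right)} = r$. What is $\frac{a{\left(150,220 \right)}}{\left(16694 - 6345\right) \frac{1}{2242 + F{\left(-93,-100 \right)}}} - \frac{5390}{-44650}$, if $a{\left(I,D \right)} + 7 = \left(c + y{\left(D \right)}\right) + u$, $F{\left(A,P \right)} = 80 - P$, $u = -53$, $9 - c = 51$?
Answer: $\frac{1281657251}{46208285} \approx 27.737$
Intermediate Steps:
$c = -42$ ($c = 9 - 51 = -42$)
$a{\left(I,D \right)} = -102 + D$ ($a{\left(I,D \right)} = -7 + \left(\left(-42 + D\right) - 53\right) = -7 + \left(-95 + D\right) = -102 + D$)
$\frac{a{\left(150,220 \right)}}{\left(16694 - 6345\right) \frac{1}{2242 + F{\left(-93,-100 \right)}}} - \frac{5390}{-44650} = \frac{-102 + 220}{\left(16694 - 6345\right) \frac{1}{2242 + \left(80 - -100\right)}} - \frac{5390}{-44650} = \frac{118}{10349 \frac{1}{2242 + \left(80 + 100\right)}} - - \frac{539}{4465} = \frac{118}{10349 \frac{1}{2242 + 180}} + \frac{539}{4465} = \frac{118}{10349 \cdot \frac{1}{2422}} + \frac{539}{4465} = \frac{118}{\frac{10349}{2422}} + \frac{539}{4465} = 118 \cdot \frac{2422}{10349} + \frac{539}{4465} = \frac{285796}{10349} + \frac{539}{4465} = \frac{1281657251}{46208285}$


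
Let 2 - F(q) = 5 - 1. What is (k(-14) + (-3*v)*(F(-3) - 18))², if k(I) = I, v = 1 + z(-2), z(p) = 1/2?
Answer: 5776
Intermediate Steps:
z(p) = ½
v = 3/2 (v = 1 + ½ = 3/2 ≈ 1.5000)
F(q) = -2 (F(q) = 2 - (5 - 1) = 2 - 1*4 = 2 - 4 = -2)
(k(-14) + (-3*v)*(F(-3) - 18))² = (-14 + (-3*3/2)*(-2 - 18))² = (-14 - 9/2*(-20))² = (-14 + 90)² = 76² = 5776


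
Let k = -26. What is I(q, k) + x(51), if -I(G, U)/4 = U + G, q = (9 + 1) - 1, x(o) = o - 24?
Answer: 95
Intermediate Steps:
x(o) = -24 + o
q = 9 (q = 10 - 1 = 9)
I(G, U) = -4*G - 4*U (I(G, U) = -4*(U + G) = -4*(G + U) = -4*G - 4*U)
I(q, k) + x(51) = (-4*9 - 4*(-26)) + (-24 + 51) = (-36 + 104) + 27 = 68 + 27 = 95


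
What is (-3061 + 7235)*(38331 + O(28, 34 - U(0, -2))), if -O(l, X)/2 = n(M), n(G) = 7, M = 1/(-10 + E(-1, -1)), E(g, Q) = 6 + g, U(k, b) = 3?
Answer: 159935158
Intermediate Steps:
M = -⅕ (M = 1/(-10 + (6 - 1)) = 1/(-10 + 5) = 1/(-5) = -⅕ ≈ -0.20000)
O(l, X) = -14 (O(l, X) = -2*7 = -14)
(-3061 + 7235)*(38331 + O(28, 34 - U(0, -2))) = (-3061 + 7235)*(38331 - 14) = 4174*38317 = 159935158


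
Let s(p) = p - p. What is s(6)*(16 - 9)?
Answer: 0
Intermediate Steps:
s(p) = 0
s(6)*(16 - 9) = 0*(16 - 9) = 0*7 = 0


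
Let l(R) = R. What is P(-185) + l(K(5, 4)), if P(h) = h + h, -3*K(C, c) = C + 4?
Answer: -373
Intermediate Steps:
K(C, c) = -4/3 - C/3 (K(C, c) = -(C + 4)/3 = -(4 + C)/3 = -4/3 - C/3)
P(h) = 2*h
P(-185) + l(K(5, 4)) = 2*(-185) + (-4/3 - 1/3*5) = -370 + (-4/3 - 5/3) = -370 - 3 = -373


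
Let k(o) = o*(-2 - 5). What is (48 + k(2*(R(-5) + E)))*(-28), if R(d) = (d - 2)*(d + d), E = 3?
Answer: 27272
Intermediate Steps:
R(d) = 2*d*(-2 + d) (R(d) = (-2 + d)*(2*d) = 2*d*(-2 + d))
k(o) = -7*o (k(o) = o*(-7) = -7*o)
(48 + k(2*(R(-5) + E)))*(-28) = (48 - 14*(2*(-5)*(-2 - 5) + 3))*(-28) = (48 - 14*(2*(-5)*(-7) + 3))*(-28) = (48 - 14*(70 + 3))*(-28) = (48 - 14*73)*(-28) = (48 - 7*146)*(-28) = (48 - 1022)*(-28) = -974*(-28) = 27272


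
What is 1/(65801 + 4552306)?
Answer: 1/4618107 ≈ 2.1654e-7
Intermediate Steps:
1/(65801 + 4552306) = 1/4618107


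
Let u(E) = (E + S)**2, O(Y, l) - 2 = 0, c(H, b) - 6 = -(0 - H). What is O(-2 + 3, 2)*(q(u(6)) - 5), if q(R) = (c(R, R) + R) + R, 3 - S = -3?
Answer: 866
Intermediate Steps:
S = 6 (S = 3 - 1*(-3) = 3 + 3 = 6)
c(H, b) = 6 + H (c(H, b) = 6 - (0 - H) = 6 - (-1)*H = 6 + H)
O(Y, l) = 2 (O(Y, l) = 2 + 0 = 2)
u(E) = (6 + E)**2 (u(E) = (E + 6)**2 = (6 + E)**2)
q(R) = 6 + 3*R (q(R) = ((6 + R) + R) + R = (6 + 2*R) + R = 6 + 3*R)
O(-2 + 3, 2)*(q(u(6)) - 5) = 2*((6 + 3*(6 + 6)**2) - 5) = 2*((6 + 3*12**2) - 5) = 2*((6 + 3*144) - 5) = 2*((6 + 432) - 5) = 2*(438 - 5) = 2*433 = 866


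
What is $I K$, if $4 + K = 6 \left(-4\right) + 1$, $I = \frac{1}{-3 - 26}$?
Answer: $\frac{27}{29} \approx 0.93103$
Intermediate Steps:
$I = - \frac{1}{29}$ ($I = \frac{1}{-29} = - \frac{1}{29} \approx -0.034483$)
$K = -27$ ($K = -4 + \left(6 \left(-4\right) + 1\right) = -4 + \left(-24 + 1\right) = -4 - 23 = -27$)
$I K = \left(- \frac{1}{29}\right) \left(-27\right) = \frac{27}{29}$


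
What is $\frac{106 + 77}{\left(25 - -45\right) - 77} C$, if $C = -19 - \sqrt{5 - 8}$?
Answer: $\frac{3477}{7} + \frac{183 i \sqrt{3}}{7} \approx 496.71 + 45.281 i$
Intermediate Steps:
$C = -19 - i \sqrt{3}$ ($C = -19 - \sqrt{-3} = -19 - i \sqrt{3} \approx -19.0 - 1.732 i$)
$\frac{106 + 77}{\left(25 - -45\right) - 77} C = \frac{106 + 77}{\left(25 - -45\right) - 77} \left(-19 - i \sqrt{3}\right) = \frac{183}{\left(25 + 45\right) - 77} \left(-19 - i \sqrt{3}\right) = \frac{183}{70 - 77} \left(-19 - i \sqrt{3}\right) = \frac{183}{-7} \left(-19 - i \sqrt{3}\right) = 183 \left(- \frac{1}{7}\right) \left(-19 - i \sqrt{3}\right) = - \frac{183 \left(-19 - i \sqrt{3}\right)}{7} = \frac{3477}{7} + \frac{183 i \sqrt{3}}{7}$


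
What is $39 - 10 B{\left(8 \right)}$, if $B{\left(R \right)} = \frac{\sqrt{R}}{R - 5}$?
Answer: $39 - \frac{20 \sqrt{2}}{3} \approx 29.572$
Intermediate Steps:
$B{\left(R \right)} = \frac{\sqrt{R}}{-5 + R}$
$39 - 10 B{\left(8 \right)} = 39 - 10 \frac{\sqrt{8}}{-5 + 8} = 39 - 10 \frac{2 \sqrt{2}}{3} = 39 - \frac{20 \sqrt{2}}{3}$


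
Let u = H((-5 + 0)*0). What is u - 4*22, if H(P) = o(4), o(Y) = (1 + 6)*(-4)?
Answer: -116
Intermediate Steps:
o(Y) = -28 (o(Y) = 7*(-4) = -28)
H(P) = -28
u = -28
u - 4*22 = -28 - 4*22 = -28 - 1*88 = -28 - 88 = -116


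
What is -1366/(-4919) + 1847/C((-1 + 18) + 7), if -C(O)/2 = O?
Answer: -9019825/236112 ≈ -38.201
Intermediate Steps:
C(O) = -2*O
-1366/(-4919) + 1847/C((-1 + 18) + 7) = -1366/(-4919) + 1847/((-2*((-1 + 18) + 7))) = -1366*(-1/4919) + 1847/((-2*(17 + 7))) = 1366/4919 + 1847/((-2*24)) = 1366/4919 + 1847/(-48) = 1366/4919 + 1847*(-1/48) = 1366/4919 - 1847/48 = -9019825/236112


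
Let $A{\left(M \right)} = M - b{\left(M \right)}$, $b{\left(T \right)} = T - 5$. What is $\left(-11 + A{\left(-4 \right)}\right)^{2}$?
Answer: $36$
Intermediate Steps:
$b{\left(T \right)} = -5 + T$ ($b{\left(T \right)} = T - 5 = -5 + T$)
$A{\left(M \right)} = 5$ ($A{\left(M \right)} = M - \left(-5 + M\right) = 5$)
$\left(-11 + A{\left(-4 \right)}\right)^{2} = \left(-11 + 5\right)^{2} = \left(-6\right)^{2} = 36$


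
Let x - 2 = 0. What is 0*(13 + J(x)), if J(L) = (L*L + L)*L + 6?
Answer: 0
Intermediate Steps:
x = 2 (x = 2 + 0 = 2)
J(L) = 6 + L*(L + L**2) (J(L) = (L**2 + L)*L + 6 = (L + L**2)*L + 6 = L*(L + L**2) + 6 = 6 + L*(L + L**2))
0*(13 + J(x)) = 0*(13 + (6 + 2**2 + 2**3)) = 0*(13 + (6 + 4 + 8)) = 0*(13 + 18) = 0*31 = 0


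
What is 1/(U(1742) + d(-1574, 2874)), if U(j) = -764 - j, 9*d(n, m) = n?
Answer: -9/24128 ≈ -0.00037301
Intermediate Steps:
d(n, m) = n/9
1/(U(1742) + d(-1574, 2874)) = 1/((-764 - 1*1742) + (⅑)*(-1574)) = 1/((-764 - 1742) - 1574/9) = 1/(-2506 - 1574/9) = 1/(-24128/9) = -9/24128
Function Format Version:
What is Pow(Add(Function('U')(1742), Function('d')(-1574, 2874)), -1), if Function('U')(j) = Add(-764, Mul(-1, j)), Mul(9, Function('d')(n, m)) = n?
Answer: Rational(-9, 24128) ≈ -0.00037301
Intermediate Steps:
Function('d')(n, m) = Mul(Rational(1, 9), n)
Pow(Add(Function('U')(1742), Function('d')(-1574, 2874)), -1) = Pow(Add(Add(-764, Mul(-1, 1742)), Mul(Rational(1, 9), -1574)), -1) = Pow(Add(Add(-764, -1742), Rational(-1574, 9)), -1) = Pow(Add(-2506, Rational(-1574, 9)), -1) = Pow(Rational(-24128, 9), -1) = Rational(-9, 24128)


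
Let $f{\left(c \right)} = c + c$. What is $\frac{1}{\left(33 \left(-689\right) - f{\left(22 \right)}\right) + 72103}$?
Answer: $\frac{1}{49322} \approx 2.0275 \cdot 10^{-5}$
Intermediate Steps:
$f{\left(c \right)} = 2 c$
$\frac{1}{\left(33 \left(-689\right) - f{\left(22 \right)}\right) + 72103} = \frac{1}{\left(33 \left(-689\right) - 2 \cdot 22\right) + 72103} = \frac{1}{\left(-22737 - 44\right) + 72103} = \frac{1}{-22781 + 72103} = \frac{1}{49322}$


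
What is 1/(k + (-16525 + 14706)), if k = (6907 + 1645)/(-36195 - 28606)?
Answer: -64801/117881571 ≈ -0.00054971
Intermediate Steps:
k = -8552/64801 (k = 8552/(-64801) = 8552*(-1/64801) = -8552/64801 ≈ -0.13197)
1/(k + (-16525 + 14706)) = 1/(-8552/64801 + (-16525 + 14706)) = 1/(-8552/64801 - 1819) = 1/(-117881571/64801) = -64801/117881571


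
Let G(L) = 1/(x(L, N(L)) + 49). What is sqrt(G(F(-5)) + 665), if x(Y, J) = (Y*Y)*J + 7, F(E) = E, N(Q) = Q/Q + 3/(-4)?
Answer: sqrt(41231661)/249 ≈ 25.788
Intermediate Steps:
N(Q) = 1/4 (N(Q) = 1 + 3*(-1/4) = 1 - 3/4 = 1/4)
x(Y, J) = 7 + J*Y**2 (x(Y, J) = Y**2*J + 7 = J*Y**2 + 7 = 7 + J*Y**2)
G(L) = 1/(56 + L**2/4) (G(L) = 1/((7 + L**2/4) + 49) = 1/(56 + L**2/4))
sqrt(G(F(-5)) + 665) = sqrt(4/(224 + (-5)**2) + 665) = sqrt(4/(224 + 25) + 665) = sqrt(4/249 + 665) = sqrt(165589/249) = sqrt(41231661)/249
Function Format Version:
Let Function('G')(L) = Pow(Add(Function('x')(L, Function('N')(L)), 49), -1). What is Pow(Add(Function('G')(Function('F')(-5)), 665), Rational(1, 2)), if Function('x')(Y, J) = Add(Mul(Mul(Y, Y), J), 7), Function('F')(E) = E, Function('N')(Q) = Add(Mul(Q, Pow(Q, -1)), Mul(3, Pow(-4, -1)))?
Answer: Mul(Rational(1, 249), Pow(41231661, Rational(1, 2))) ≈ 25.788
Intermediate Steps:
Function('N')(Q) = Rational(1, 4) (Function('N')(Q) = Add(1, Mul(3, Rational(-1, 4))) = Add(1, Rational(-3, 4)) = Rational(1, 4))
Function('x')(Y, J) = Add(7, Mul(J, Pow(Y, 2))) (Function('x')(Y, J) = Add(Mul(Pow(Y, 2), J), 7) = Add(Mul(J, Pow(Y, 2)), 7) = Add(7, Mul(J, Pow(Y, 2))))
Function('G')(L) = Pow(Add(56, Mul(Rational(1, 4), Pow(L, 2))), -1) (Function('G')(L) = Pow(Add(Add(7, Mul(Rational(1, 4), Pow(L, 2))), 49), -1) = Pow(Add(56, Mul(Rational(1, 4), Pow(L, 2))), -1))
Pow(Add(Function('G')(Function('F')(-5)), 665), Rational(1, 2)) = Pow(Add(Mul(4, Pow(Add(224, Pow(-5, 2)), -1)), 665), Rational(1, 2)) = Pow(Add(Mul(4, Pow(Add(224, 25), -1)), 665), Rational(1, 2)) = Pow(Add(Mul(4, Pow(249, -1)), 665), Rational(1, 2)) = Pow(Add(Mul(4, Rational(1, 249)), 665), Rational(1, 2)) = Pow(Add(Rational(4, 249), 665), Rational(1, 2)) = Pow(Rational(165589, 249), Rational(1, 2)) = Mul(Rational(1, 249), Pow(41231661, Rational(1, 2)))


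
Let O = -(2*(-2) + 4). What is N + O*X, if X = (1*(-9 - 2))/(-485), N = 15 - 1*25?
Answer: -10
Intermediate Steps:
N = -10 (N = 15 - 25 = -10)
X = 11/485 (X = (1*(-11))*(-1/485) = -11*(-1/485) = 11/485 ≈ 0.022680)
O = 0 (O = -(-4 + 4) = -1*0 = 0)
N + O*X = -10 + 0*(11/485) = -10 + 0 = -10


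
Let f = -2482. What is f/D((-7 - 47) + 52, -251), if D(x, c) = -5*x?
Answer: -1241/5 ≈ -248.20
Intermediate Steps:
f/D((-7 - 47) + 52, -251) = -2482*(-1/(5*((-7 - 47) + 52))) = -2482*(-1/(5*(-54 + 52))) = -2482/((-5*(-2))) = -2482/10 = -2482*⅒ = -1241/5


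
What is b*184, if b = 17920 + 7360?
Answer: 4651520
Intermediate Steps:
b = 25280
b*184 = 25280*184 = 4651520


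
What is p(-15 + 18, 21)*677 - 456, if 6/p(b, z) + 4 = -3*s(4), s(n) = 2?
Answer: -4311/5 ≈ -862.20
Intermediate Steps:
p(b, z) = -⅗ (p(b, z) = 6/(-4 - 3*2) = 6/(-4 - 6) = 6/(-10) = 6*(-⅒) = -⅗)
p(-15 + 18, 21)*677 - 456 = -⅗*677 - 456 = -2031/5 - 456 = -4311/5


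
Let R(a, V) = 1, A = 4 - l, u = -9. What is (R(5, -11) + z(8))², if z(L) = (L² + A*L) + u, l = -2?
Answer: 10816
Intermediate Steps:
A = 6 (A = 4 - 1*(-2) = 4 + 2 = 6)
z(L) = -9 + L² + 6*L (z(L) = (L² + 6*L) - 9 = -9 + L² + 6*L)
(R(5, -11) + z(8))² = (1 + (-9 + 8² + 6*8))² = (1 + (-9 + 64 + 48))² = (1 + 103)² = 104² = 10816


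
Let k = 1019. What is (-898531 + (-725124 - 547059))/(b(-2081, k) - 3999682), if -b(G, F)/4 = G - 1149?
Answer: 83489/153337 ≈ 0.54448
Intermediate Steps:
b(G, F) = 4596 - 4*G (b(G, F) = -4*(G - 1149) = -4*(-1149 + G) = 4596 - 4*G)
(-898531 + (-725124 - 547059))/(b(-2081, k) - 3999682) = (-898531 + (-725124 - 547059))/((4596 - 4*(-2081)) - 3999682) = (-898531 - 1272183)/((4596 + 8324) - 3999682) = -2170714/(12920 - 3999682) = -2170714/(-3986762) = -2170714*(-1/3986762) = 83489/153337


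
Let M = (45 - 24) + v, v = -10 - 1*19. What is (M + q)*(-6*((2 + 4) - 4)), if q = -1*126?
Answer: 1608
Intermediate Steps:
v = -29 (v = -10 - 19 = -29)
q = -126
M = -8 (M = (45 - 24) - 29 = 21 - 29 = -8)
(M + q)*(-6*((2 + 4) - 4)) = (-8 - 126)*(-6*((2 + 4) - 4)) = -(-804)*(6 - 4) = -(-804)*2 = -134*(-12) = 1608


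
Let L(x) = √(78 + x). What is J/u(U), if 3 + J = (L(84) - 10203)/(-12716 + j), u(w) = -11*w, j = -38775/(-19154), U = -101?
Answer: -535142205/270554596279 - 172386*√2/270554596279 ≈ -0.0019788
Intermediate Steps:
j = 38775/19154 (j = -38775*(-1/19154) = 38775/19154 ≈ 2.0244)
J = -535142205/243523489 - 172386*√2/243523489 (J = -3 + (√(78 + 84) - 10203)/(-12716 + 38775/19154) = -3 + (√162 - 10203)/(-243523489/19154) = -3 + (9*√2 - 10203)*(-19154/243523489) = -3 + (-10203 + 9*√2)*(-19154/243523489) = -3 + (195428262/243523489 - 172386*√2/243523489) = -535142205/243523489 - 172386*√2/243523489 ≈ -2.1985)
J/u(U) = (-535142205/243523489 - 172386*√2/243523489)/((-11*(-101))) = (-535142205/243523489 - 172386*√2/243523489)/1111 = (-535142205/243523489 - 172386*√2/243523489)*(1/1111) = -535142205/270554596279 - 172386*√2/270554596279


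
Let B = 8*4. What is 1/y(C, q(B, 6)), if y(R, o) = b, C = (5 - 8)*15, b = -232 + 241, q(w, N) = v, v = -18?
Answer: 1/9 ≈ 0.11111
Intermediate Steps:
B = 32
q(w, N) = -18
b = 9
C = -45 (C = -3*15 = -45)
y(R, o) = 9
1/y(C, q(B, 6)) = 1/9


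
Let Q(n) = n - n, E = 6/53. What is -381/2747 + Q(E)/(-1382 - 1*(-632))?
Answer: -381/2747 ≈ -0.13870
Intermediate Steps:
E = 6/53 (E = 6*(1/53) = 6/53 ≈ 0.11321)
Q(n) = 0
-381/2747 + Q(E)/(-1382 - 1*(-632)) = -381/2747 + 0/(-1382 - 1*(-632)) = -381*1/2747 + 0/(-1382 + 632) = -381/2747 + 0/(-750) = -381/2747 + 0*(-1/750) = -381/2747 + 0 = -381/2747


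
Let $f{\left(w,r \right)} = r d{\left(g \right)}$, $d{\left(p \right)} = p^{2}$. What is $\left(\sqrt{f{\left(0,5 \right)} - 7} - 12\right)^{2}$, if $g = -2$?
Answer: $\left(12 - \sqrt{13}\right)^{2} \approx 70.467$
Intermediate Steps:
$f{\left(w,r \right)} = 4 r$ ($f{\left(w,r \right)} = r \left(-2\right)^{2} = r 4 = 4 r$)
$\left(\sqrt{f{\left(0,5 \right)} - 7} - 12\right)^{2} = \left(\sqrt{4 \cdot 5 - 7} - 12\right)^{2} = \left(\sqrt{20 - 7} - 12\right)^{2} = \left(\sqrt{13} - 12\right)^{2} = \left(-12 + \sqrt{13}\right)^{2}$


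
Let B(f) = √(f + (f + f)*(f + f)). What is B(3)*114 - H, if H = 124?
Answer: -124 + 114*√39 ≈ 587.93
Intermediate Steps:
B(f) = √(f + 4*f²) (B(f) = √(f + (2*f)*(2*f)) = √(f + 4*f²))
B(3)*114 - H = √(3*(1 + 4*3))*114 - 1*124 = √(3*(1 + 12))*114 - 124 = √(3*13)*114 - 124 = √39*114 - 124 = 114*√39 - 124 = -124 + 114*√39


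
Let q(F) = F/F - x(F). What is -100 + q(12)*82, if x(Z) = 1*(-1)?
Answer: 64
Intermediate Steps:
x(Z) = -1
q(F) = 2 (q(F) = F/F - 1*(-1) = 1 + 1 = 2)
-100 + q(12)*82 = -100 + 2*82 = -100 + 164 = 64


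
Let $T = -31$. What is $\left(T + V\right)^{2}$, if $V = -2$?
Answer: $1089$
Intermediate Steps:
$\left(T + V\right)^{2} = \left(-31 - 2\right)^{2} = \left(-33\right)^{2} = 1089$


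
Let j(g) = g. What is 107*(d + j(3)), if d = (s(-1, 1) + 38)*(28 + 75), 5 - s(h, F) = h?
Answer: 485245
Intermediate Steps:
s(h, F) = 5 - h
d = 4532 (d = ((5 - 1*(-1)) + 38)*(28 + 75) = ((5 + 1) + 38)*103 = (6 + 38)*103 = 44*103 = 4532)
107*(d + j(3)) = 107*(4532 + 3) = 107*4535 = 485245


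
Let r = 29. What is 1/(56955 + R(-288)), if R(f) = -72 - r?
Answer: 1/56854 ≈ 1.7589e-5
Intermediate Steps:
R(f) = -101 (R(f) = -72 - 1*29 = -72 - 29 = -101)
1/(56955 + R(-288)) = 1/(56955 - 101) = 1/56854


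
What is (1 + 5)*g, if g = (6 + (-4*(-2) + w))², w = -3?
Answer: 726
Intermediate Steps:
g = 121 (g = (6 + (-4*(-2) - 3))² = (6 + (8 - 3))² = (6 + 5)² = 11² = 121)
(1 + 5)*g = (1 + 5)*121 = 6*121 = 726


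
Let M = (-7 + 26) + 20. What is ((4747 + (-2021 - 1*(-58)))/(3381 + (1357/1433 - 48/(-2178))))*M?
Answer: 28239477552/879614627 ≈ 32.104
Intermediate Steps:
M = 39 (M = 19 + 20 = 39)
((4747 + (-2021 - 1*(-58)))/(3381 + (1357/1433 - 48/(-2178))))*M = ((4747 + (-2021 - 1*(-58)))/(3381 + (1357/1433 - 48/(-2178))))*39 = ((4747 + (-2021 + 58))/(3381 + (1357*(1/1433) - 48*(-1/2178))))*39 = ((4747 - 1963)/(3381 + (1357/1433 + 8/363)))*39 = (2784/(3381 + 504055/520179))*39 = (2784/(1759229254/520179))*39 = (2784*(520179/1759229254))*39 = (724089168/879614627)*39 = 28239477552/879614627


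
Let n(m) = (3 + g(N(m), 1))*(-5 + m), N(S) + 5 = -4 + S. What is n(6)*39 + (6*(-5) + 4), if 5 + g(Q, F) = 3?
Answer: 13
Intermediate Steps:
N(S) = -9 + S (N(S) = -5 + (-4 + S) = -9 + S)
g(Q, F) = -2 (g(Q, F) = -5 + 3 = -2)
n(m) = -5 + m (n(m) = (3 - 2)*(-5 + m) = 1*(-5 + m) = -5 + m)
n(6)*39 + (6*(-5) + 4) = (-5 + 6)*39 + (6*(-5) + 4) = 1*39 + (-30 + 4) = 39 - 26 = 13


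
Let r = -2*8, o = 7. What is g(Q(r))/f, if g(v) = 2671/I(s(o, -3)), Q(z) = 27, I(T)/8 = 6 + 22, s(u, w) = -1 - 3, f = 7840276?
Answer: 2671/1756221824 ≈ 1.5209e-6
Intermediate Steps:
r = -16
s(u, w) = -4
I(T) = 224 (I(T) = 8*(6 + 22) = 8*28 = 224)
g(v) = 2671/224
g(Q(r))/f = (2671/224)/7840276 = (2671/224)*(1/7840276) = 2671/1756221824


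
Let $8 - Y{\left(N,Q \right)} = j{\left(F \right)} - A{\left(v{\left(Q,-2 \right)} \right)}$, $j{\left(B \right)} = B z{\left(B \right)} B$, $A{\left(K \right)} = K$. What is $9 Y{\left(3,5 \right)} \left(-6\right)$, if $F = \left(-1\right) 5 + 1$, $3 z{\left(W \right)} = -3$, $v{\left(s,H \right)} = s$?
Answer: $-1566$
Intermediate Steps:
$z{\left(W \right)} = -1$ ($z{\left(W \right)} = \frac{1}{3} \left(-3\right) = -1$)
$F = -4$ ($F = -5 + 1 = -4$)
$j{\left(B \right)} = - B^{2}$ ($j{\left(B \right)} = B \left(- B\right) = - B^{2}$)
$Y{\left(N,Q \right)} = 24 + Q$ ($Y{\left(N,Q \right)} = 8 - \left(- \left(-4\right)^{2} - Q\right) = 8 - \left(\left(-1\right) 16 - Q\right) = 8 - \left(-16 - Q\right) = 8 + \left(16 + Q\right) = 24 + Q$)
$9 Y{\left(3,5 \right)} \left(-6\right) = 9 \left(24 + 5\right) \left(-6\right) = 9 \cdot 29 \left(-6\right) = 261 \left(-6\right) = -1566$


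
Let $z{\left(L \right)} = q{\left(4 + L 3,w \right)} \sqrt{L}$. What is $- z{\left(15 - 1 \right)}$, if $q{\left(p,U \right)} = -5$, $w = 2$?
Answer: $5 \sqrt{14} \approx 18.708$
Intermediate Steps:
$z{\left(L \right)} = - 5 \sqrt{L}$
$- z{\left(15 - 1 \right)} = - \left(-5\right) \sqrt{15 - 1} = - \left(-5\right) \sqrt{14} = 5 \sqrt{14}$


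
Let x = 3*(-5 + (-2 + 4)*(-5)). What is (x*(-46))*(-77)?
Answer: -159390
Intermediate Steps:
x = -45 (x = 3*(-5 + 2*(-5)) = 3*(-5 - 10) = 3*(-15) = -45)
(x*(-46))*(-77) = -45*(-46)*(-77) = 2070*(-77) = -159390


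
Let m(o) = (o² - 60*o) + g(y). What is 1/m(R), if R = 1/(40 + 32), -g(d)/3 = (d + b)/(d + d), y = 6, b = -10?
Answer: 5184/865 ≈ 5.9931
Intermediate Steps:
g(d) = -3*(-10 + d)/(2*d) (g(d) = -3*(d - 10)/(d + d) = -3*(-10 + d)/(2*d))
R = 1/72 ≈ 0.013889
m(o) = 1 + o² - 60*o (m(o) = (o² - 60*o) + (-3/2 + 15/6) = (o² - 60*o) + (-3/2 + 15*(⅙)) = (o² - 60*o) + (-3/2 + 5/2) = (o² - 60*o) + 1 = 1 + o² - 60*o)
1/m(R) = 1/(1 + (1/72)² - 60*1/72) = 1/(1 + 1/5184 - ⅚) = 1/(865/5184) = 5184/865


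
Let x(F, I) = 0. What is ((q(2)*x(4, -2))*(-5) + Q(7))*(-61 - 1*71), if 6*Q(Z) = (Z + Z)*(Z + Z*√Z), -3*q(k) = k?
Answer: -2156 - 2156*√7 ≈ -7860.2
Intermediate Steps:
q(k) = -k/3
Q(Z) = Z*(Z + Z^(3/2))/3 (Q(Z) = ((Z + Z)*(Z + Z*√Z))/6 = ((2*Z)*(Z + Z^(3/2)))/6 = (2*Z*(Z + Z^(3/2)))/6 = Z*(Z + Z^(3/2))/3)
((q(2)*x(4, -2))*(-5) + Q(7))*(-61 - 1*71) = ((-⅓*2*0)*(-5) + ((⅓)*7² + 7^(5/2)/3))*(-61 - 1*71) = (-⅔*0*(-5) + ((⅓)*49 + (49*√7)/3))*(-61 - 71) = (0*(-5) + (49/3 + 49*√7/3))*(-132) = (0 + (49/3 + 49*√7/3))*(-132) = (49/3 + 49*√7/3)*(-132) = -2156 - 2156*√7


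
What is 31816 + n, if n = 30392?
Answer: 62208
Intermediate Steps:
31816 + n = 31816 + 30392 = 62208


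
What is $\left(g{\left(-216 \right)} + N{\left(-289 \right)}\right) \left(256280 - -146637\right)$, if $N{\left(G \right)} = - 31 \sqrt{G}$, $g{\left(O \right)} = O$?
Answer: $-87030072 - 212337259 i \approx -8.703 \cdot 10^{7} - 2.1234 \cdot 10^{8} i$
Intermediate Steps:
$\left(g{\left(-216 \right)} + N{\left(-289 \right)}\right) \left(256280 - -146637\right) = \left(-216 - 31 \sqrt{-289}\right) \left(256280 - -146637\right) = \left(-216 - 31 \cdot 17 i\right) \left(256280 + 146637\right) = \left(-216 - 527 i\right) 402917 = -87030072 - 212337259 i$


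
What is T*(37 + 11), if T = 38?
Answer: 1824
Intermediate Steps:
T*(37 + 11) = 38*(37 + 11) = 38*48 = 1824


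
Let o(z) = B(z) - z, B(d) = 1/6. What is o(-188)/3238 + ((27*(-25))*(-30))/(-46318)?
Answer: -170561989/449933052 ≈ -0.37908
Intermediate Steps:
B(d) = ⅙
o(z) = ⅙ - z
o(-188)/3238 + ((27*(-25))*(-30))/(-46318) = (⅙ - 1*(-188))/3238 + ((27*(-25))*(-30))/(-46318) = (⅙ + 188)*(1/3238) - 675*(-30)*(-1/46318) = (1129/6)*(1/3238) + 20250*(-1/46318) = 1129/19428 - 10125/23159 = -170561989/449933052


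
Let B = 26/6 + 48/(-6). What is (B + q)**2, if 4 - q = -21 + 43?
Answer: 4225/9 ≈ 469.44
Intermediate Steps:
q = -18 (q = 4 - (-21 + 43) = 4 - 1*22 = 4 - 22 = -18)
B = -11/3 (B = 26*(1/6) + 48*(-1/6) = 13/3 - 8 = -11/3 ≈ -3.6667)
(B + q)**2 = (-11/3 - 18)**2 = (-65/3)**2 = 4225/9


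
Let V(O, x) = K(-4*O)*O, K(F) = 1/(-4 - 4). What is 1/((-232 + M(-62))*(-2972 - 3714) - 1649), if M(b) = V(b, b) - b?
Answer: 2/2166309 ≈ 9.2323e-7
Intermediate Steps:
K(F) = -1/8 (K(F) = 1/(-8) = -1/8)
V(O, x) = -O/8
M(b) = -9*b/8 (M(b) = -b/8 - b = -9*b/8)
1/((-232 + M(-62))*(-2972 - 3714) - 1649) = 1/((-232 - 9/8*(-62))*(-2972 - 3714) - 1649) = 1/((-232 + 279/4)*(-6686) - 1649) = 1/(-649/4*(-6686) - 1649) = 1/(2169607/2 - 1649) = 1/(2166309/2) = 2/2166309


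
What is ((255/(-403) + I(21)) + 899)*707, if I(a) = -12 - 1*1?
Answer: 252259721/403 ≈ 6.2596e+5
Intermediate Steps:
I(a) = -13 (I(a) = -12 - 1 = -13)
((255/(-403) + I(21)) + 899)*707 = ((255/(-403) - 13) + 899)*707 = ((255*(-1/403) - 13) + 899)*707 = ((-255/403 - 13) + 899)*707 = (-5494/403 + 899)*707 = (356803/403)*707 = 252259721/403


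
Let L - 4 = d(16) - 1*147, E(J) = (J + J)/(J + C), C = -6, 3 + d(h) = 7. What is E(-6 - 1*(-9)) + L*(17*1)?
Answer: -2365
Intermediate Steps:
d(h) = 4 (d(h) = -3 + 7 = 4)
E(J) = 2*J/(-6 + J) (E(J) = (J + J)/(J - 6) = (2*J)/(-6 + J) = 2*J/(-6 + J))
L = -139 (L = 4 + (4 - 1*147) = 4 + (4 - 147) = 4 - 143 = -139)
E(-6 - 1*(-9)) + L*(17*1) = 2*(-6 - 1*(-9))/(-6 + (-6 - 1*(-9))) - 2363 = 2*(-6 + 9)/(-6 + (-6 + 9)) - 139*17 = 2*3/(-6 + 3) - 2363 = 2*3/(-3) - 2363 = 2*3*(-1/3) - 2363 = -2 - 2363 = -2365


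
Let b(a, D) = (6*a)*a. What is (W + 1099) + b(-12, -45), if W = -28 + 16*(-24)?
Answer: 1551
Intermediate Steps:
b(a, D) = 6*a²
W = -412 (W = -28 - 384 = -412)
(W + 1099) + b(-12, -45) = (-412 + 1099) + 6*(-12)² = 687 + 6*144 = 687 + 864 = 1551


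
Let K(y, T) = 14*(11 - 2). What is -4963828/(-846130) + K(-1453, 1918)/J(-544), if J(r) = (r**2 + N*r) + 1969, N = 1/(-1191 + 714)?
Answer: 352708456724936/60118056446885 ≈ 5.8669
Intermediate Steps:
N = -1/477 (N = 1/(-477) = -1/477 ≈ -0.0020964)
K(y, T) = 126 (K(y, T) = 14*9 = 126)
J(r) = 1969 + r**2 - r/477 (J(r) = (r**2 - r/477) + 1969 = 1969 + r**2 - r/477)
-4963828/(-846130) + K(-1453, 1918)/J(-544) = -4963828/(-846130) + 126/(1969 + (-544)**2 - 1/477*(-544)) = -4963828*(-1/846130) + 126/(1969 + 295936 + 544/477) = 2481914/423065 + 126/(142101229/477) = 2481914/423065 + 126*(477/142101229) = 2481914/423065 + 60102/142101229 = 352708456724936/60118056446885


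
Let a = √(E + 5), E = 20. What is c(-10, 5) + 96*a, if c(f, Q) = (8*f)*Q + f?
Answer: 70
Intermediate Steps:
c(f, Q) = f + 8*Q*f (c(f, Q) = 8*Q*f + f = f + 8*Q*f)
a = 5 (a = √(20 + 5) = √25 = 5)
c(-10, 5) + 96*a = -10*(1 + 8*5) + 96*5 = -10*(1 + 40) + 480 = -10*41 + 480 = -410 + 480 = 70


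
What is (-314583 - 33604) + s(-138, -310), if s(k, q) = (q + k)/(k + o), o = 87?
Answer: -17757089/51 ≈ -3.4818e+5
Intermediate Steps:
s(k, q) = (k + q)/(87 + k) (s(k, q) = (q + k)/(k + 87) = (k + q)/(87 + k))
(-314583 - 33604) + s(-138, -310) = (-314583 - 33604) + (-138 - 310)/(87 - 138) = -348187 - 448/(-51) = -348187 - 1/51*(-448) = -348187 + 448/51 = -17757089/51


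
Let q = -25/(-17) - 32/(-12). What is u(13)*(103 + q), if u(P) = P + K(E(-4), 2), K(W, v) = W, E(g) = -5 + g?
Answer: 21856/51 ≈ 428.55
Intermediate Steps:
u(P) = -9 + P (u(P) = P + (-5 - 4) = P - 9 = -9 + P)
q = 211/51 (q = -25*(-1/17) - 32*(-1/12) = 25/17 + 8/3 = 211/51 ≈ 4.1373)
u(13)*(103 + q) = (-9 + 13)*(103 + 211/51) = 4*(5464/51) = 21856/51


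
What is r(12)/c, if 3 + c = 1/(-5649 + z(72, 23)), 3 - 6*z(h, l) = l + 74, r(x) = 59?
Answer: -1002646/50985 ≈ -19.665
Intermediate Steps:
z(h, l) = -71/6 - l/6 (z(h, l) = ½ - (l + 74)/6 = ½ - (74 + l)/6 = ½ + (-37/3 - l/6) = -71/6 - l/6)
c = -50985/16994 (c = -3 + 1/(-5649 + (-71/6 - ⅙*23)) = -3 + 1/(-5649 + (-71/6 - 23/6)) = -3 + 1/(-5649 - 47/3) = -3 + 1/(-16994/3) = -3 - 3/16994 = -50985/16994 ≈ -3.0002)
r(12)/c = 59/(-50985/16994) = 59*(-16994/50985) = -1002646/50985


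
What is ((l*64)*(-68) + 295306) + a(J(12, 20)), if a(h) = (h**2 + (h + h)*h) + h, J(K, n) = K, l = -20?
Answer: 382790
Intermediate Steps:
a(h) = h + 3*h**2 (a(h) = (h**2 + (2*h)*h) + h = (h**2 + 2*h**2) + h = 3*h**2 + h = h + 3*h**2)
((l*64)*(-68) + 295306) + a(J(12, 20)) = (-20*64*(-68) + 295306) + 12*(1 + 3*12) = (-1280*(-68) + 295306) + 12*(1 + 36) = (87040 + 295306) + 12*37 = 382346 + 444 = 382790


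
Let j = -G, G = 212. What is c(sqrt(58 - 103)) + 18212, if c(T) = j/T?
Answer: 18212 + 212*I*sqrt(5)/15 ≈ 18212.0 + 31.603*I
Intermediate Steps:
j = -212 (j = -1*212 = -212)
c(T) = -212/T
c(sqrt(58 - 103)) + 18212 = -212/sqrt(58 - 103) + 18212 = -212*(-I*sqrt(5)/15) + 18212 = -(-212)*I*sqrt(5)/15 + 18212 = 212*I*sqrt(5)/15 + 18212 = 18212 + 212*I*sqrt(5)/15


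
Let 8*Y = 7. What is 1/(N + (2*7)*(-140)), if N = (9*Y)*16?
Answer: -1/1834 ≈ -0.00054526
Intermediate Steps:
Y = 7/8 (Y = (⅛)*7 = 7/8 ≈ 0.87500)
N = 126 (N = (9*(7/8))*16 = (63/8)*16 = 126)
1/(N + (2*7)*(-140)) = 1/(126 + (2*7)*(-140)) = 1/(126 + 14*(-140)) = 1/(126 - 1960) = 1/(-1834) = -1/1834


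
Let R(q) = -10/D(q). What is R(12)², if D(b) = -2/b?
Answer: 3600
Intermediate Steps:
R(q) = 5*q (R(q) = -10*(-q/2) = -(-5)*q = 5*q)
R(12)² = (5*12)² = 60² = 3600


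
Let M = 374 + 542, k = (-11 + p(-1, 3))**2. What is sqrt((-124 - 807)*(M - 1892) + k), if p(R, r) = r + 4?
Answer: 8*sqrt(14198) ≈ 953.24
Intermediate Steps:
p(R, r) = 4 + r
k = 16 (k = (-11 + (4 + 3))**2 = (-11 + 7)**2 = (-4)**2 = 16)
M = 916
sqrt((-124 - 807)*(M - 1892) + k) = sqrt((-124 - 807)*(916 - 1892) + 16) = sqrt(-931*(-976) + 16) = sqrt(908656 + 16) = sqrt(908672) = 8*sqrt(14198)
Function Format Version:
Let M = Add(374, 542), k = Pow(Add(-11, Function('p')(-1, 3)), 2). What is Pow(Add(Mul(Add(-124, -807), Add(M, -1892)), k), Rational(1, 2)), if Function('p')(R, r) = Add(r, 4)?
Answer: Mul(8, Pow(14198, Rational(1, 2))) ≈ 953.24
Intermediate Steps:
Function('p')(R, r) = Add(4, r)
k = 16 (k = Pow(Add(-11, Add(4, 3)), 2) = Pow(Add(-11, 7), 2) = Pow(-4, 2) = 16)
M = 916
Pow(Add(Mul(Add(-124, -807), Add(M, -1892)), k), Rational(1, 2)) = Pow(Add(Mul(Add(-124, -807), Add(916, -1892)), 16), Rational(1, 2)) = Pow(Add(Mul(-931, -976), 16), Rational(1, 2)) = Pow(Add(908656, 16), Rational(1, 2)) = Pow(908672, Rational(1, 2)) = Mul(8, Pow(14198, Rational(1, 2)))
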